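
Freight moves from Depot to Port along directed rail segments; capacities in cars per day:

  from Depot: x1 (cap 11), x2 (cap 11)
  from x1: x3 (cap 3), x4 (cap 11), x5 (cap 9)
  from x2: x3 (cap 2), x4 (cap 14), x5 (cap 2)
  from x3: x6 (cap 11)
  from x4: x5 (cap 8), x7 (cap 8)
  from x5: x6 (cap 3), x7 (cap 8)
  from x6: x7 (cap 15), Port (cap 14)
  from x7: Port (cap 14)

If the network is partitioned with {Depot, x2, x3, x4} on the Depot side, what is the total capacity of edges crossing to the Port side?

Edges leaving {Depot, x2, x3, x4}: Depot→x1 (11), x2→x5 (2), x3→x6 (11), x4→x5 (8), x4→x7 (8).
Cut capacity = 11 + 2 + 11 + 8 + 8 = 40.

40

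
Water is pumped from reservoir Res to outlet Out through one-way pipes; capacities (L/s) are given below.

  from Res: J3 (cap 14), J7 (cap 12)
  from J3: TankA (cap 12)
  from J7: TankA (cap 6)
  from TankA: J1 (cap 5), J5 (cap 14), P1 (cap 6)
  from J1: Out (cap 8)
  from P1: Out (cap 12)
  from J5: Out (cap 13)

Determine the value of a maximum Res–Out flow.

Augment Res→J3→TankA→J1→Out: bottleneck 5, flow now 5.
Augment Res→J3→TankA→P1→Out: bottleneck 6, flow now 11.
Augment Res→J3→TankA→J5→Out: bottleneck 1, flow now 12.
Augment Res→J7→TankA→J5→Out: bottleneck 6, flow now 18.
No augmenting path remains; maximum flow = 18.
In the residual graph, reachable from Res: {Res, J3, J7}.
Min-cut edges: J3→TankA (12), J7→TankA (6); capacity 12 + 6 = 18.
This cut is saturated, so no flow can exceed 18.

18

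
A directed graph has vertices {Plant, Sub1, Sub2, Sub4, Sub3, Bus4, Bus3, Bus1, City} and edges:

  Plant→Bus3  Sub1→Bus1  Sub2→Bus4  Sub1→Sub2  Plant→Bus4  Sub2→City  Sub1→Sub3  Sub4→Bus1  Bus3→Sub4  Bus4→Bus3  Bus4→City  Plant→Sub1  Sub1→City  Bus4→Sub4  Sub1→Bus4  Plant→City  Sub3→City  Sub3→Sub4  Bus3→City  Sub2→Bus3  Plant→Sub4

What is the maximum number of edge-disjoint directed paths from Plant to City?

4

Assign every edge capacity 1; by Menger, the answer equals the max flow.
Path Plant→City (+1); total 1.
Path Plant→Sub1→City (+1); total 2.
Path Plant→Bus4→City (+1); total 3.
Path Plant→Bus3→City (+1); total 4.
No residual Plant→City path; max flow = 4.
Certifying cut of size 4: {Plant→Bus3, Plant→Bus4, Plant→City, Plant→Sub1}.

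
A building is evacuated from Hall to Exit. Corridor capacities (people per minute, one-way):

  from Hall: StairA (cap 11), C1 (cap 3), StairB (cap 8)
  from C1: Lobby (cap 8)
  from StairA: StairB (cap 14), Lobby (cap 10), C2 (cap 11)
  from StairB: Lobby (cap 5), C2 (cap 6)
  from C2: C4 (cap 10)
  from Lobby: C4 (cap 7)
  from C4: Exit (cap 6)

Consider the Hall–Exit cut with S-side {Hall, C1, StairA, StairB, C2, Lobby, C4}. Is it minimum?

Given cut capacity: 6 = 6.
Augment Hall→C1→Lobby→C4→Exit: bottleneck 3, flow now 3.
Augment Hall→StairA→C2→C4→Exit: bottleneck 3, flow now 6.
No augmenting path remains; maximum flow = 6.
Cut capacity 6 equals the max flow, so it is a minimum cut.

Yes — it is a minimum cut (capacity 6).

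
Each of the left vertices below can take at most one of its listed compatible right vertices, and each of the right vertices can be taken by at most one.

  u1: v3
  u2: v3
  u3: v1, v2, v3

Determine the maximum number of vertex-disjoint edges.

2

Unit-capacity flow: source→left, listed edges, right→sink; max matching = max flow.
Augmenting path u1→v3 (+1); matched 1.
Augmenting path u3→v1 (+1); matched 2.
No augmenting path remains; maximum matching = 2.
König certificate: {u3, v3} is a vertex cover of size 2 (every listed pair touches it), so no matching can be larger.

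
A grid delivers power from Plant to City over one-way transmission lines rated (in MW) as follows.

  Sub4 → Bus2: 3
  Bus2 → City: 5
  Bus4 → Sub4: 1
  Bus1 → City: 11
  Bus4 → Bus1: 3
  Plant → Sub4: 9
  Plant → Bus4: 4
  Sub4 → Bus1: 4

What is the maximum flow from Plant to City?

Augment Plant→Bus4→Bus1→City: bottleneck 3, flow now 3.
Augment Plant→Sub4→Bus1→City: bottleneck 4, flow now 7.
Augment Plant→Sub4→Bus2→City: bottleneck 3, flow now 10.
No augmenting path remains; maximum flow = 10.
In the residual graph, reachable from Plant: {Plant, Bus4, Sub4}.
Min-cut edges: Bus4→Bus1 (3), Sub4→Bus1 (4), Sub4→Bus2 (3); capacity 3 + 4 + 3 = 10.
This cut is saturated, so no flow can exceed 10.

10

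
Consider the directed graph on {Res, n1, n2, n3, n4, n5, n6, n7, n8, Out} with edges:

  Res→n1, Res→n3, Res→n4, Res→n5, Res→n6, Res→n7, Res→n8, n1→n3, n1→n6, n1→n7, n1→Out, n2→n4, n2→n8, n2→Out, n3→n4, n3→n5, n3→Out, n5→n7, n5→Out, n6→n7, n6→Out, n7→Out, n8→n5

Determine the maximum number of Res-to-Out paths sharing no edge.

Assign every edge capacity 1; by Menger, the answer equals the max flow.
Path Res→n1→Out (+1); total 1.
Path Res→n3→Out (+1); total 2.
Path Res→n5→Out (+1); total 3.
Path Res→n6→Out (+1); total 4.
Path Res→n7→Out (+1); total 5.
No residual Res→Out path; max flow = 5.
Certifying cut of size 5: {Res→n1, Res→n3, Res→n6, n5→Out, n7→Out}.

5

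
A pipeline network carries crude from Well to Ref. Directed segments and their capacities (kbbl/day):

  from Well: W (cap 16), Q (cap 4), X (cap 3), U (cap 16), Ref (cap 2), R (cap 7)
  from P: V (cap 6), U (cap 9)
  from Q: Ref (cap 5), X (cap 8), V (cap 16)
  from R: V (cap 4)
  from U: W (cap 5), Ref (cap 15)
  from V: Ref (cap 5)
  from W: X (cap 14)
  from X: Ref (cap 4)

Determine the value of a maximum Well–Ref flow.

29

Augment Well→Ref: bottleneck 2, flow now 2.
Augment Well→Q→Ref: bottleneck 4, flow now 6.
Augment Well→U→Ref: bottleneck 15, flow now 21.
Augment Well→X→Ref: bottleneck 3, flow now 24.
Augment Well→R→V→Ref: bottleneck 4, flow now 28.
Augment Well→W→X→Ref: bottleneck 1, flow now 29.
No augmenting path remains; maximum flow = 29.
In the residual graph, reachable from Well: {Well, R, U, W, X}.
Min-cut edges: Well→Q (4), Well→Ref (2), R→V (4), U→Ref (15), X→Ref (4); capacity 4 + 2 + 4 + 15 + 4 = 29.
This cut is saturated, so no flow can exceed 29.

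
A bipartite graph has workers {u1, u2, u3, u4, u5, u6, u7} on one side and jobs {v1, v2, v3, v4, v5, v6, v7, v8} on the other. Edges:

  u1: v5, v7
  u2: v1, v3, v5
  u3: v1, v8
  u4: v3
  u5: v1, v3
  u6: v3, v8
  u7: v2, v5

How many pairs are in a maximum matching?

6

Unit-capacity flow: source→left, listed edges, right→sink; max matching = max flow.
Augmenting path u1→v5 (+1); matched 1.
Augmenting path u2→v1 (+1); matched 2.
Augmenting path u3→v8 (+1); matched 3.
Augmenting path u4→v3 (+1); matched 4.
Augmenting path u7→v2 (+1); matched 5.
Augmenting path u5→v1→u2→v5→u1→v7 (+1); matched 6.
No augmenting path remains; maximum matching = 6.
König certificate: {u1, u2, u7, v1, v3, v8} is a vertex cover of size 6 (every listed pair touches it), so no matching can be larger.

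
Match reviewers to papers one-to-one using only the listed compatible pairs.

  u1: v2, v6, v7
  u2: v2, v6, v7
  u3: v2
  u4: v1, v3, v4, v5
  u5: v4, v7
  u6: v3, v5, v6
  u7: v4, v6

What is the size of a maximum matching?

Unit-capacity flow: source→left, listed edges, right→sink; max matching = max flow.
Augmenting path u1→v2 (+1); matched 1.
Augmenting path u2→v6 (+1); matched 2.
Augmenting path u4→v1 (+1); matched 3.
Augmenting path u5→v4 (+1); matched 4.
Augmenting path u6→v3 (+1); matched 5.
Augmenting path u3→v2→u1→v7 (+1); matched 6.
No augmenting path remains; maximum matching = 6.
König certificate: {u4, u6, v2, v4, v6, v7} is a vertex cover of size 6 (every listed pair touches it), so no matching can be larger.

6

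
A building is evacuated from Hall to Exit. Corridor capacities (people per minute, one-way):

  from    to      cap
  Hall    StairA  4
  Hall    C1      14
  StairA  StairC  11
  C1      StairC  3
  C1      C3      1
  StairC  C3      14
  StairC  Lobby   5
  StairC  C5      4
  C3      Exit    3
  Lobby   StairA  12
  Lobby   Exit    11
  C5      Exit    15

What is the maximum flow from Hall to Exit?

8

Augment Hall→C1→C3→Exit: bottleneck 1, flow now 1.
Augment Hall→StairA→StairC→C3→Exit: bottleneck 2, flow now 3.
Augment Hall→StairA→StairC→Lobby→Exit: bottleneck 2, flow now 5.
Augment Hall→C1→StairC→Lobby→Exit: bottleneck 3, flow now 8.
No augmenting path remains; maximum flow = 8.
In the residual graph, reachable from Hall: {Hall, C1}.
Min-cut edges: Hall→StairA (4), C1→StairC (3), C1→C3 (1); capacity 4 + 3 + 1 = 8.
This cut is saturated, so no flow can exceed 8.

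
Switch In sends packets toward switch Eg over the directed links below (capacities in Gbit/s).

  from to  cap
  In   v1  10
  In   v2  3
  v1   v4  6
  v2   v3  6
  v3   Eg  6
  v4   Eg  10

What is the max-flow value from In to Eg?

9

Augment In→v1→v4→Eg: bottleneck 6, flow now 6.
Augment In→v2→v3→Eg: bottleneck 3, flow now 9.
No augmenting path remains; maximum flow = 9.
In the residual graph, reachable from In: {In, v1}.
Min-cut edges: In→v2 (3), v1→v4 (6); capacity 3 + 6 = 9.
This cut is saturated, so no flow can exceed 9.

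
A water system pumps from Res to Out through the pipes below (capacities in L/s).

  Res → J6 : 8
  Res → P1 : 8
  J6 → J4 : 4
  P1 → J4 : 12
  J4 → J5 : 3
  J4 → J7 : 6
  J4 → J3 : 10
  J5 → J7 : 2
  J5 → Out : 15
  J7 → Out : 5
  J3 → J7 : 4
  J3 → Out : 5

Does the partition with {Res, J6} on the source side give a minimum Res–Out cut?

Yes — it is a minimum cut (capacity 12).

Given cut capacity: 8 + 4 = 12.
Augment Res→J6→J4→J5→Out: bottleneck 3, flow now 3.
Augment Res→J6→J4→J7→Out: bottleneck 1, flow now 4.
Augment Res→P1→J4→J7→Out: bottleneck 4, flow now 8.
Augment Res→P1→J4→J3→Out: bottleneck 4, flow now 12.
No augmenting path remains; maximum flow = 12.
Cut capacity 12 equals the max flow, so it is a minimum cut.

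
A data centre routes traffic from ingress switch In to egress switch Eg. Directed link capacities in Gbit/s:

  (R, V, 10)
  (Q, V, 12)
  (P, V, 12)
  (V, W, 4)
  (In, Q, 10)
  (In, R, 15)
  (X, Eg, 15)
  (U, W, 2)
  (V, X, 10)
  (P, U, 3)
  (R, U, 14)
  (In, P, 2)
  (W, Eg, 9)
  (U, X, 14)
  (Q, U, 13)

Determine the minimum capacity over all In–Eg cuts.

Augment In→P→U→W→Eg: bottleneck 2, flow now 2.
Augment In→Q→U→X→Eg: bottleneck 10, flow now 12.
Augment In→R→U→X→Eg: bottleneck 4, flow now 16.
Augment In→R→V→W→Eg: bottleneck 4, flow now 20.
Augment In→R→V→X→Eg: bottleneck 1, flow now 21.
No augmenting path remains; maximum flow = 21.
By max-flow min-cut, the minimum cut capacity equals the max flow.
In the residual graph, reachable from In: {In, P, Q, R, U, V, X}.
Min-cut edges: U→W (2), V→W (4), X→Eg (15); capacity 2 + 4 + 15 = 21.

21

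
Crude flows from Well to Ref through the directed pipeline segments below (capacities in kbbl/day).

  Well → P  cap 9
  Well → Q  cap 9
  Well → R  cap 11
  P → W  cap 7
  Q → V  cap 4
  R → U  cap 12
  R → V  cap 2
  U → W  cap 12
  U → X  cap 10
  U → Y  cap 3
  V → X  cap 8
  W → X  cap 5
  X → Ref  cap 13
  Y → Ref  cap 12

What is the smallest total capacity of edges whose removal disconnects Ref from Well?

16

Augment Well→P→W→X→Ref: bottleneck 5, flow now 5.
Augment Well→Q→V→X→Ref: bottleneck 4, flow now 9.
Augment Well→R→U→X→Ref: bottleneck 4, flow now 13.
Augment Well→R→U→Y→Ref: bottleneck 3, flow now 16.
No augmenting path remains; maximum flow = 16.
By max-flow min-cut, the minimum cut capacity equals the max flow.
In the residual graph, reachable from Well: {Well, P, Q, R, U, V, W, X}.
Min-cut edges: U→Y (3), X→Ref (13); capacity 3 + 13 = 16.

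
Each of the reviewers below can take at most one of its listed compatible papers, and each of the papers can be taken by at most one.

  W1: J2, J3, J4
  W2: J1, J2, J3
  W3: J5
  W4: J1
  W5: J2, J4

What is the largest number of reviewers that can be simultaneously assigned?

Unit-capacity flow: source→left, listed edges, right→sink; max matching = max flow.
Augmenting path W1→J2 (+1); matched 1.
Augmenting path W2→J1 (+1); matched 2.
Augmenting path W3→J5 (+1); matched 3.
Augmenting path W5→J4 (+1); matched 4.
Augmenting path W4→J1→W2→J3 (+1); matched 5.
No augmenting path remains; maximum matching = 5.
König certificate: {W1, W2, W3, W4, W5} is a vertex cover of size 5 (every listed pair touches it), so no matching can be larger.

5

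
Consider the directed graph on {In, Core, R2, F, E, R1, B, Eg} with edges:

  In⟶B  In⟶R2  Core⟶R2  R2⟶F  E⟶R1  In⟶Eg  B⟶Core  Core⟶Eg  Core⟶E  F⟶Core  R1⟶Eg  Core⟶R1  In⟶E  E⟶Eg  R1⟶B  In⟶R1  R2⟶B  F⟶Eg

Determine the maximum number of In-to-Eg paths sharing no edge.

5

Assign every edge capacity 1; by Menger, the answer equals the max flow.
Path In→Eg (+1); total 1.
Path In→E→Eg (+1); total 2.
Path In→R1→Eg (+1); total 3.
Path In→R2→F→Eg (+1); total 4.
Path In→B→Core→Eg (+1); total 5.
No residual In→Eg path; max flow = 5.
Certifying cut of size 5: {In→B, In→E, In→Eg, In→R1, In→R2}.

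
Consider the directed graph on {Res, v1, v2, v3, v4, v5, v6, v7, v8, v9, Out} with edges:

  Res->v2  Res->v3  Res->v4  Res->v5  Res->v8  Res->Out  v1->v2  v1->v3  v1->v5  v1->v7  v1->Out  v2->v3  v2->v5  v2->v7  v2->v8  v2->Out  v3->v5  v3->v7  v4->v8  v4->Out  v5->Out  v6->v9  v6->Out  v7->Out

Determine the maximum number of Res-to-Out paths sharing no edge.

Assign every edge capacity 1; by Menger, the answer equals the max flow.
Path Res→Out (+1); total 1.
Path Res→v2→Out (+1); total 2.
Path Res→v4→Out (+1); total 3.
Path Res→v5→Out (+1); total 4.
Path Res→v3→v7→Out (+1); total 5.
No residual Res→Out path; max flow = 5.
Certifying cut of size 5: {Res→Out, Res→v2, Res→v3, Res→v4, Res→v5}.

5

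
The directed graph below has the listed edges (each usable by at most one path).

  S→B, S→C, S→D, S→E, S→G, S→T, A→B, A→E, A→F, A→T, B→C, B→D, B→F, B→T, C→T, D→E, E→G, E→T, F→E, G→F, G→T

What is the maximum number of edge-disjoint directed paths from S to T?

5

Assign every edge capacity 1; by Menger, the answer equals the max flow.
Path S→T (+1); total 1.
Path S→B→T (+1); total 2.
Path S→C→T (+1); total 3.
Path S→E→T (+1); total 4.
Path S→G→T (+1); total 5.
No residual S→T path; max flow = 5.
Certifying cut of size 5: {E→T, G→T, S→B, S→C, S→T}.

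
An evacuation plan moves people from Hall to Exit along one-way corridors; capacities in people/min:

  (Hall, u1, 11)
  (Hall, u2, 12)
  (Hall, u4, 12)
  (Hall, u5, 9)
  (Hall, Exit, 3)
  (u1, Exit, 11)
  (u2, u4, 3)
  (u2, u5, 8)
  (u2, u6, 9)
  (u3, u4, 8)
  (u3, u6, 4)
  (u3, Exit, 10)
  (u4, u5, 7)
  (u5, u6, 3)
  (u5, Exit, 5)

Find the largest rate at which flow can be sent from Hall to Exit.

19

Augment Hall→Exit: bottleneck 3, flow now 3.
Augment Hall→u1→Exit: bottleneck 11, flow now 14.
Augment Hall→u5→Exit: bottleneck 5, flow now 19.
No augmenting path remains; maximum flow = 19.
In the residual graph, reachable from Hall: {Hall, u2, u4, u5, u6}.
Min-cut edges: Hall→u1 (11), Hall→Exit (3), u5→Exit (5); capacity 11 + 3 + 5 = 19.
This cut is saturated, so no flow can exceed 19.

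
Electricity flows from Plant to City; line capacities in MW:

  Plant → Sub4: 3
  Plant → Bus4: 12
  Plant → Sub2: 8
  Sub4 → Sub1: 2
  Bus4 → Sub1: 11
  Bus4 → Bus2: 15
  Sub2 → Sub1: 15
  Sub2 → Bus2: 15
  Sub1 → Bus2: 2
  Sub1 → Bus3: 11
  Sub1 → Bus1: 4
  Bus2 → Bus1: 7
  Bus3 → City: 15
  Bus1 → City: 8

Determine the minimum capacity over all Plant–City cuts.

Augment Plant→Sub4→Sub1→Bus3→City: bottleneck 2, flow now 2.
Augment Plant→Bus4→Sub1→Bus3→City: bottleneck 9, flow now 11.
Augment Plant→Bus4→Sub1→Bus1→City: bottleneck 2, flow now 13.
Augment Plant→Bus4→Bus2→Bus1→City: bottleneck 1, flow now 14.
Augment Plant→Sub2→Sub1→Bus1→City: bottleneck 2, flow now 16.
Augment Plant→Sub2→Bus2→Bus1→City: bottleneck 3, flow now 19.
No augmenting path remains; maximum flow = 19.
By max-flow min-cut, the minimum cut capacity equals the max flow.
In the residual graph, reachable from Plant: {Plant, Sub4, Bus4, Sub2, Sub1, Bus2, Bus1}.
Min-cut edges: Sub1→Bus3 (11), Bus1→City (8); capacity 11 + 8 = 19.

19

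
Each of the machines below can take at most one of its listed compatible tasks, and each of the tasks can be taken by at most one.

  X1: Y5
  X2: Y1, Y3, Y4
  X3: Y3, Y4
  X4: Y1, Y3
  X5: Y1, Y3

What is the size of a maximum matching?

4

Unit-capacity flow: source→left, listed edges, right→sink; max matching = max flow.
Augmenting path X1→Y5 (+1); matched 1.
Augmenting path X2→Y1 (+1); matched 2.
Augmenting path X3→Y3 (+1); matched 3.
Augmenting path X4→Y1→X2→Y4 (+1); matched 4.
No augmenting path remains; maximum matching = 4.
König certificate: {X1, Y1, Y3, Y4} is a vertex cover of size 4 (every listed pair touches it), so no matching can be larger.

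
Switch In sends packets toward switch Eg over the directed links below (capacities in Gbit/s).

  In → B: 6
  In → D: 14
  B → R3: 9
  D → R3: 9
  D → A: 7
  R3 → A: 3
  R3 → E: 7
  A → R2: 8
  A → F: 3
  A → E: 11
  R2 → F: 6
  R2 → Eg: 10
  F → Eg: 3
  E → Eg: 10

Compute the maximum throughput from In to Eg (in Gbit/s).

Augment In→B→R3→E→Eg: bottleneck 6, flow now 6.
Augment In→D→R3→E→Eg: bottleneck 1, flow now 7.
Augment In→D→A→R2→Eg: bottleneck 7, flow now 14.
Augment In→D→R3→A→R2→Eg: bottleneck 1, flow now 15.
Augment In→D→R3→A→F→Eg: bottleneck 2, flow now 17.
No augmenting path remains; maximum flow = 17.
In the residual graph, reachable from In: {In, B, D, R3}.
Min-cut edges: D→A (7), R3→A (3), R3→E (7); capacity 7 + 3 + 7 = 17.
This cut is saturated, so no flow can exceed 17.

17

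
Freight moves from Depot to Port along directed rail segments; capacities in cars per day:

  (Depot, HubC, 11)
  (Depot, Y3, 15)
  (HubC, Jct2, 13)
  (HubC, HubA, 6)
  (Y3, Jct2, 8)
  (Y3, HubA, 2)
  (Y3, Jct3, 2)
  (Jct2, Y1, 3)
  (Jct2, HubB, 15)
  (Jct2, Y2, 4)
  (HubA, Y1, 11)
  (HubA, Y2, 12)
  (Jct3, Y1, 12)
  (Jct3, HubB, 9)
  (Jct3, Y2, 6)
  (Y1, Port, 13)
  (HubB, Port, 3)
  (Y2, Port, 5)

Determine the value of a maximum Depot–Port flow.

20

Augment Depot→HubC→Jct2→Y1→Port: bottleneck 3, flow now 3.
Augment Depot→HubC→Jct2→HubB→Port: bottleneck 3, flow now 6.
Augment Depot→HubC→Jct2→Y2→Port: bottleneck 4, flow now 10.
Augment Depot→HubC→HubA→Y1→Port: bottleneck 1, flow now 11.
Augment Depot→Y3→HubA→Y1→Port: bottleneck 2, flow now 13.
Augment Depot→Y3→Jct3→Y1→Port: bottleneck 2, flow now 15.
Augment Depot→Y3→Jct2→HubC→HubA→Y1→Port: bottleneck 5, flow now 20. (uses reverse residual edge)
No augmenting path remains; maximum flow = 20.
In the residual graph, reachable from Depot: {Depot, HubC, Y3, Jct2, HubB}.
Min-cut edges: HubC→HubA (6), Y3→HubA (2), Y3→Jct3 (2), Jct2→Y1 (3), Jct2→Y2 (4), HubB→Port (3); capacity 6 + 2 + 2 + 3 + 4 + 3 = 20.
This cut is saturated, so no flow can exceed 20.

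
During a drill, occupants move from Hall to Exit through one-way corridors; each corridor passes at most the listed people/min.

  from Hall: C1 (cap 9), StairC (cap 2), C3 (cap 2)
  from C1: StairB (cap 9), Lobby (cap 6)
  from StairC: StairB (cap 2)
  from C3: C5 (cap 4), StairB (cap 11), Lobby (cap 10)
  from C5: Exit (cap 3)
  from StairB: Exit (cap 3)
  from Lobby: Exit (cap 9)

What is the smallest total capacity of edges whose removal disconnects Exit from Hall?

Augment Hall→C1→StairB→Exit: bottleneck 3, flow now 3.
Augment Hall→C1→Lobby→Exit: bottleneck 6, flow now 9.
Augment Hall→C3→C5→Exit: bottleneck 2, flow now 11.
No augmenting path remains; maximum flow = 11.
By max-flow min-cut, the minimum cut capacity equals the max flow.
In the residual graph, reachable from Hall: {Hall, C1, StairC, StairB}.
Min-cut edges: Hall→C3 (2), C1→Lobby (6), StairB→Exit (3); capacity 2 + 6 + 3 = 11.

11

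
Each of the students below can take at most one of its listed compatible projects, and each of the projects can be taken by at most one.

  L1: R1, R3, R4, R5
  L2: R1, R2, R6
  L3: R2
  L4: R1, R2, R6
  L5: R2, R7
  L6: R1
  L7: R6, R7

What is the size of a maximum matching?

Unit-capacity flow: source→left, listed edges, right→sink; max matching = max flow.
Augmenting path L1→R1 (+1); matched 1.
Augmenting path L2→R2 (+1); matched 2.
Augmenting path L4→R6 (+1); matched 3.
Augmenting path L5→R7 (+1); matched 4.
Augmenting path L6→R1→L1→R3 (+1); matched 5.
No augmenting path remains; maximum matching = 5.
König certificate: {L1, R1, R2, R6, R7} is a vertex cover of size 5 (every listed pair touches it), so no matching can be larger.

5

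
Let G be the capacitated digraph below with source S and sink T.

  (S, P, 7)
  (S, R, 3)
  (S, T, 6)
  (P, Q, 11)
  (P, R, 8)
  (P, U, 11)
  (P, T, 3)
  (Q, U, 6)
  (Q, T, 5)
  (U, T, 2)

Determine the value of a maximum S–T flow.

Augment S→T: bottleneck 6, flow now 6.
Augment S→P→T: bottleneck 3, flow now 9.
Augment S→P→Q→T: bottleneck 4, flow now 13.
No augmenting path remains; maximum flow = 13.
In the residual graph, reachable from S: {S, R}.
Min-cut edges: S→P (7), S→T (6); capacity 7 + 6 = 13.
This cut is saturated, so no flow can exceed 13.

13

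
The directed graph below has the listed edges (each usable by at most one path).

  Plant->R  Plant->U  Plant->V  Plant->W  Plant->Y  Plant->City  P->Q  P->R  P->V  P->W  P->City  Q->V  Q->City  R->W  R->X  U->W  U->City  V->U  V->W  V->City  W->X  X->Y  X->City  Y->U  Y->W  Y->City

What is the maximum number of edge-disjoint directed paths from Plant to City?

5

Assign every edge capacity 1; by Menger, the answer equals the max flow.
Path Plant→City (+1); total 1.
Path Plant→U→City (+1); total 2.
Path Plant→V→City (+1); total 3.
Path Plant→Y→City (+1); total 4.
Path Plant→R→X→City (+1); total 5.
No residual Plant→City path; max flow = 5.
Certifying cut of size 5: {Plant→City, Plant→V, U→City, X→City, Y→City}.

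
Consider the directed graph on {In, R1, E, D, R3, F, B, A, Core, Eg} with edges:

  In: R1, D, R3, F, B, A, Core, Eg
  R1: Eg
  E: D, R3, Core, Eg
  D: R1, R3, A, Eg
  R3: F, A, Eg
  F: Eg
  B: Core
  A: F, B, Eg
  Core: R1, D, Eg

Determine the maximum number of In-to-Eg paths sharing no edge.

Assign every edge capacity 1; by Menger, the answer equals the max flow.
Path In→Eg (+1); total 1.
Path In→R1→Eg (+1); total 2.
Path In→D→Eg (+1); total 3.
Path In→R3→Eg (+1); total 4.
Path In→F→Eg (+1); total 5.
Path In→A→Eg (+1); total 6.
Path In→Core→Eg (+1); total 7.
No residual In→Eg path; max flow = 7.
Certifying cut of size 7: {A→Eg, Core→Eg, D→Eg, F→Eg, In→Eg, R1→Eg, R3→Eg}.

7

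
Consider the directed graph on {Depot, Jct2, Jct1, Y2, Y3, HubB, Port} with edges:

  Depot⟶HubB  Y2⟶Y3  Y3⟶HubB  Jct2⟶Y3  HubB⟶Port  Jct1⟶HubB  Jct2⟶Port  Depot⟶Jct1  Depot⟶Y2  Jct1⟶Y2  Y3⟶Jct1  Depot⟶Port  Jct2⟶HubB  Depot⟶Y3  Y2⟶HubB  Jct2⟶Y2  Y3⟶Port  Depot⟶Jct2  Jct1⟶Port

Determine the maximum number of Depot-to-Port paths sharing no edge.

5

Assign every edge capacity 1; by Menger, the answer equals the max flow.
Path Depot→Port (+1); total 1.
Path Depot→Jct2→Port (+1); total 2.
Path Depot→Jct1→Port (+1); total 3.
Path Depot→Y3→Port (+1); total 4.
Path Depot→HubB→Port (+1); total 5.
No residual Depot→Port path; max flow = 5.
Certifying cut of size 5: {Depot→Jct2, Depot→Port, HubB→Port, Jct1→Port, Y3→Port}.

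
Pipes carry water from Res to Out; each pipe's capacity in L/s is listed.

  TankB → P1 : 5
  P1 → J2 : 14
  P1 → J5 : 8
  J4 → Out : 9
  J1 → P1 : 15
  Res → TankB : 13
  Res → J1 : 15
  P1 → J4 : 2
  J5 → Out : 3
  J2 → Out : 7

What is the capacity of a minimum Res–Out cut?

Augment Res→TankB→P1→J4→Out: bottleneck 2, flow now 2.
Augment Res→TankB→P1→J2→Out: bottleneck 3, flow now 5.
Augment Res→J1→P1→J2→Out: bottleneck 4, flow now 9.
Augment Res→J1→P1→J5→Out: bottleneck 3, flow now 12.
No augmenting path remains; maximum flow = 12.
By max-flow min-cut, the minimum cut capacity equals the max flow.
In the residual graph, reachable from Res: {Res, TankB, J1, P1, J2, J5}.
Min-cut edges: P1→J4 (2), J2→Out (7), J5→Out (3); capacity 2 + 7 + 3 = 12.

12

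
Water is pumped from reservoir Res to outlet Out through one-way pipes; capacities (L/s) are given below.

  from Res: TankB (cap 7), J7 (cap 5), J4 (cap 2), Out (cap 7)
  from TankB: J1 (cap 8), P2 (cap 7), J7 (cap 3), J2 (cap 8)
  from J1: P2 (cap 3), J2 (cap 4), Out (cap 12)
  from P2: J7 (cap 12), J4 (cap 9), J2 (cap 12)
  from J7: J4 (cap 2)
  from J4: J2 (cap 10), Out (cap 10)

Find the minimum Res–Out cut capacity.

Augment Res→Out: bottleneck 7, flow now 7.
Augment Res→J4→Out: bottleneck 2, flow now 9.
Augment Res→TankB→J1→Out: bottleneck 7, flow now 16.
Augment Res→J7→J4→Out: bottleneck 2, flow now 18.
No augmenting path remains; maximum flow = 18.
By max-flow min-cut, the minimum cut capacity equals the max flow.
In the residual graph, reachable from Res: {Res, J7}.
Min-cut edges: Res→TankB (7), Res→J4 (2), Res→Out (7), J7→J4 (2); capacity 7 + 2 + 7 + 2 = 18.

18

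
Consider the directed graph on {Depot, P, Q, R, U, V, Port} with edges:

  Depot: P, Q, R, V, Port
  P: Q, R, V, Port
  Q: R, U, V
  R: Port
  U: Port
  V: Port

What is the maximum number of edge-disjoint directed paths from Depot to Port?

5

Assign every edge capacity 1; by Menger, the answer equals the max flow.
Path Depot→Port (+1); total 1.
Path Depot→P→Port (+1); total 2.
Path Depot→R→Port (+1); total 3.
Path Depot→V→Port (+1); total 4.
Path Depot→Q→U→Port (+1); total 5.
No residual Depot→Port path; max flow = 5.
Certifying cut of size 5: {Depot→P, Depot→Port, Depot→Q, Depot→R, Depot→V}.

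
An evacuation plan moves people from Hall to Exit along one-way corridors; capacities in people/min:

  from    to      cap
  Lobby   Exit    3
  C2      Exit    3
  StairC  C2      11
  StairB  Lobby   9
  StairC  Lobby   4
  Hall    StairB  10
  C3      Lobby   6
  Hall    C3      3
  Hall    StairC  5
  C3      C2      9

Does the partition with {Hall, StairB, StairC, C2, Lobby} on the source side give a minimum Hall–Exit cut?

No — its capacity is 9, but the minimum cut has capacity 6.

Given cut capacity: 3 + 3 + 3 = 9.
Augment Hall→C3→C2→Exit: bottleneck 3, flow now 3.
Augment Hall→StairB→Lobby→Exit: bottleneck 3, flow now 6.
No augmenting path remains; maximum flow = 6.
In the residual graph, reachable from Hall: {Hall, C3, StairB, StairC, C2, Lobby}.
Min-cut edges: C2→Exit (3), Lobby→Exit (3); capacity 3 + 3 = 6.
Cut capacity 9 exceeds the max flow 6, so it is not minimum.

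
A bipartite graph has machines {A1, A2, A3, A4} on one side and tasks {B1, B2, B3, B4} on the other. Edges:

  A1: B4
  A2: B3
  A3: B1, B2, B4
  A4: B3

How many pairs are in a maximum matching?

3

Unit-capacity flow: source→left, listed edges, right→sink; max matching = max flow.
Augmenting path A1→B4 (+1); matched 1.
Augmenting path A2→B3 (+1); matched 2.
Augmenting path A3→B1 (+1); matched 3.
No augmenting path remains; maximum matching = 3.
König certificate: {A1, A3, B3} is a vertex cover of size 3 (every listed pair touches it), so no matching can be larger.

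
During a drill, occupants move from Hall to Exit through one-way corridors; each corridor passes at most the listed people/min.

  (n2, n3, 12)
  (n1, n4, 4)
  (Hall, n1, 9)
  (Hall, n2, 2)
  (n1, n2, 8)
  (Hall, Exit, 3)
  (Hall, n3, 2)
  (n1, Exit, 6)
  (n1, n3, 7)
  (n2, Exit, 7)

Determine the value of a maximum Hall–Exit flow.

14

Augment Hall→Exit: bottleneck 3, flow now 3.
Augment Hall→n1→Exit: bottleneck 6, flow now 9.
Augment Hall→n2→Exit: bottleneck 2, flow now 11.
Augment Hall→n1→n2→Exit: bottleneck 3, flow now 14.
No augmenting path remains; maximum flow = 14.
In the residual graph, reachable from Hall: {Hall, n3}.
Min-cut edges: Hall→n1 (9), Hall→n2 (2), Hall→Exit (3); capacity 9 + 2 + 3 = 14.
This cut is saturated, so no flow can exceed 14.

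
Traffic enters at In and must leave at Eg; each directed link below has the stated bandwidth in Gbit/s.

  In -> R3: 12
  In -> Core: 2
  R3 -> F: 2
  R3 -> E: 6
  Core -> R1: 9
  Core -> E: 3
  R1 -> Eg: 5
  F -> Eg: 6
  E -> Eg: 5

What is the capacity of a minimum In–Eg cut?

9

Augment In→R3→F→Eg: bottleneck 2, flow now 2.
Augment In→R3→E→Eg: bottleneck 5, flow now 7.
Augment In→Core→R1→Eg: bottleneck 2, flow now 9.
No augmenting path remains; maximum flow = 9.
By max-flow min-cut, the minimum cut capacity equals the max flow.
In the residual graph, reachable from In: {In, R3, E}.
Min-cut edges: In→Core (2), R3→F (2), E→Eg (5); capacity 2 + 2 + 5 = 9.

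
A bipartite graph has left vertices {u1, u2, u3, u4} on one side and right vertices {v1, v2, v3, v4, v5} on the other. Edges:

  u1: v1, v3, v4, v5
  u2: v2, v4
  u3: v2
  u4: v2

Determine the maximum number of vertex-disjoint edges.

Unit-capacity flow: source→left, listed edges, right→sink; max matching = max flow.
Augmenting path u1→v1 (+1); matched 1.
Augmenting path u2→v2 (+1); matched 2.
Augmenting path u3→v2→u2→v4 (+1); matched 3.
No augmenting path remains; maximum matching = 3.
König certificate: {u1, u2, v2} is a vertex cover of size 3 (every listed pair touches it), so no matching can be larger.

3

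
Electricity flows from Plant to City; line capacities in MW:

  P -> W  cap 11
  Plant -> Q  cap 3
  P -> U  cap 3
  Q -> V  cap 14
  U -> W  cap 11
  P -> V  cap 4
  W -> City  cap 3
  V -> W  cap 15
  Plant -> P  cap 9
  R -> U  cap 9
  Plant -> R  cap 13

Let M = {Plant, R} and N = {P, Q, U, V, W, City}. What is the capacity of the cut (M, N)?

Edges leaving {Plant, R}: Plant→P (9), Plant→Q (3), R→U (9).
Cut capacity = 9 + 3 + 9 = 21.

21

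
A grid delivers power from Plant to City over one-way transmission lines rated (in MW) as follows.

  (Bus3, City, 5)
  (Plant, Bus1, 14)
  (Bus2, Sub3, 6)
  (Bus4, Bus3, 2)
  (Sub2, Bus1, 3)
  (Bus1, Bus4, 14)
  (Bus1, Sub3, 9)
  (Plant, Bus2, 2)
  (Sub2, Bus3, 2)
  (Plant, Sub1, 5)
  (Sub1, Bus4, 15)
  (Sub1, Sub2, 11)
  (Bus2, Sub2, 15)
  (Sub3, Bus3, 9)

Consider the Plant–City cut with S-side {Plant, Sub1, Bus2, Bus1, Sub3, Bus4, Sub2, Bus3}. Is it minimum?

Yes — it is a minimum cut (capacity 5).

Given cut capacity: 5 = 5.
Augment Plant→Sub1→Bus4→Bus3→City: bottleneck 2, flow now 2.
Augment Plant→Sub1→Sub2→Bus3→City: bottleneck 2, flow now 4.
Augment Plant→Bus2→Sub3→Bus3→City: bottleneck 1, flow now 5.
No augmenting path remains; maximum flow = 5.
Cut capacity 5 equals the max flow, so it is a minimum cut.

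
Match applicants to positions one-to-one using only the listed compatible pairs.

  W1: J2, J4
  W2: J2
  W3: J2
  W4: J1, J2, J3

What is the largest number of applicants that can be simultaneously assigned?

3

Unit-capacity flow: source→left, listed edges, right→sink; max matching = max flow.
Augmenting path W1→J2 (+1); matched 1.
Augmenting path W4→J1 (+1); matched 2.
Augmenting path W2→J2→W1→J4 (+1); matched 3.
No augmenting path remains; maximum matching = 3.
König certificate: {W1, W4, J2} is a vertex cover of size 3 (every listed pair touches it), so no matching can be larger.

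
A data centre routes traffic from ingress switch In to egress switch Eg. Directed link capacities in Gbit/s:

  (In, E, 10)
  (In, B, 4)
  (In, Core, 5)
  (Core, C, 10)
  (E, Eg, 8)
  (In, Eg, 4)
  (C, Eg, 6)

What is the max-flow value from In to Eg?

17

Augment In→Eg: bottleneck 4, flow now 4.
Augment In→E→Eg: bottleneck 8, flow now 12.
Augment In→Core→C→Eg: bottleneck 5, flow now 17.
No augmenting path remains; maximum flow = 17.
In the residual graph, reachable from In: {In, E, B}.
Min-cut edges: In→Core (5), In→Eg (4), E→Eg (8); capacity 5 + 4 + 8 = 17.
This cut is saturated, so no flow can exceed 17.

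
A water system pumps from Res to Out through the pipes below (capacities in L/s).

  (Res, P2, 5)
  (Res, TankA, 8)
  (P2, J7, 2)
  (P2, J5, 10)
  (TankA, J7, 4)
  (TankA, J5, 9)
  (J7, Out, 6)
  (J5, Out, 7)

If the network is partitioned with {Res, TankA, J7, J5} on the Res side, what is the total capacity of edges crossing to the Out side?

18

Edges leaving {Res, TankA, J7, J5}: Res→P2 (5), J7→Out (6), J5→Out (7).
Cut capacity = 5 + 6 + 7 = 18.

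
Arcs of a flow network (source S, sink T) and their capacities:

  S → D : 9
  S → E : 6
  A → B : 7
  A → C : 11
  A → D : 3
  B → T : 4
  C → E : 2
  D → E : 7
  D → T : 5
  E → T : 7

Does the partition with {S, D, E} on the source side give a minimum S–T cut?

Given cut capacity: 5 + 7 = 12.
Augment S→D→T: bottleneck 5, flow now 5.
Augment S→E→T: bottleneck 6, flow now 11.
Augment S→D→E→T: bottleneck 1, flow now 12.
No augmenting path remains; maximum flow = 12.
Cut capacity 12 equals the max flow, so it is a minimum cut.

Yes — it is a minimum cut (capacity 12).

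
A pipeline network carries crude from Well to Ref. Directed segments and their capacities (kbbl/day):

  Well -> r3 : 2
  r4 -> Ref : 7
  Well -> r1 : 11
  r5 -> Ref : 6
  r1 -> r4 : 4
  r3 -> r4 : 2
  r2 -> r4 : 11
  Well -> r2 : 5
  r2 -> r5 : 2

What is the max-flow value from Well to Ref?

Augment Well→r1→r4→Ref: bottleneck 4, flow now 4.
Augment Well→r2→r4→Ref: bottleneck 3, flow now 7.
Augment Well→r2→r5→Ref: bottleneck 2, flow now 9.
No augmenting path remains; maximum flow = 9.
In the residual graph, reachable from Well: {Well, r1, r2, r3, r4}.
Min-cut edges: r2→r5 (2), r4→Ref (7); capacity 2 + 7 = 9.
This cut is saturated, so no flow can exceed 9.

9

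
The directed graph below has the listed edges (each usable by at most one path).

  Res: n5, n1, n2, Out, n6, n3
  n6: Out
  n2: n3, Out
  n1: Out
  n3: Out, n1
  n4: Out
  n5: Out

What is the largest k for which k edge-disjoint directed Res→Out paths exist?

6

Assign every edge capacity 1; by Menger, the answer equals the max flow.
Path Res→Out (+1); total 1.
Path Res→n1→Out (+1); total 2.
Path Res→n2→Out (+1); total 3.
Path Res→n3→Out (+1); total 4.
Path Res→n5→Out (+1); total 5.
Path Res→n6→Out (+1); total 6.
No residual Res→Out path; max flow = 6.
Certifying cut of size 6: {Res→Out, Res→n1, Res→n2, Res→n3, Res→n5, Res→n6}.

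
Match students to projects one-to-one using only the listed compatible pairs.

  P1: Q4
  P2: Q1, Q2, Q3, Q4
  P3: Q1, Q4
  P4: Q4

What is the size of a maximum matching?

Unit-capacity flow: source→left, listed edges, right→sink; max matching = max flow.
Augmenting path P1→Q4 (+1); matched 1.
Augmenting path P2→Q1 (+1); matched 2.
Augmenting path P3→Q1→P2→Q2 (+1); matched 3.
No augmenting path remains; maximum matching = 3.
König certificate: {P2, P3, Q4} is a vertex cover of size 3 (every listed pair touches it), so no matching can be larger.

3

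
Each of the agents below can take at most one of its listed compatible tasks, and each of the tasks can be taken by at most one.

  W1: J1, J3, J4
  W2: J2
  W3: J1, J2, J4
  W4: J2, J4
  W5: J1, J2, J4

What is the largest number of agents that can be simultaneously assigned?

Unit-capacity flow: source→left, listed edges, right→sink; max matching = max flow.
Augmenting path W1→J1 (+1); matched 1.
Augmenting path W2→J2 (+1); matched 2.
Augmenting path W3→J4 (+1); matched 3.
Augmenting path W5→J1→W1→J3 (+1); matched 4.
No augmenting path remains; maximum matching = 4.
König certificate: {W1, J1, J2, J4} is a vertex cover of size 4 (every listed pair touches it), so no matching can be larger.

4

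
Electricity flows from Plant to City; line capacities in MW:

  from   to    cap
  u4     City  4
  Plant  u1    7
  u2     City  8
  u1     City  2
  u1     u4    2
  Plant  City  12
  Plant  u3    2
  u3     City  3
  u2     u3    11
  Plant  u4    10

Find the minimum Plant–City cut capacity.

20

Augment Plant→City: bottleneck 12, flow now 12.
Augment Plant→u1→City: bottleneck 2, flow now 14.
Augment Plant→u3→City: bottleneck 2, flow now 16.
Augment Plant→u4→City: bottleneck 4, flow now 20.
No augmenting path remains; maximum flow = 20.
By max-flow min-cut, the minimum cut capacity equals the max flow.
In the residual graph, reachable from Plant: {Plant, u1, u4}.
Min-cut edges: Plant→u3 (2), Plant→City (12), u1→City (2), u4→City (4); capacity 2 + 12 + 2 + 4 = 20.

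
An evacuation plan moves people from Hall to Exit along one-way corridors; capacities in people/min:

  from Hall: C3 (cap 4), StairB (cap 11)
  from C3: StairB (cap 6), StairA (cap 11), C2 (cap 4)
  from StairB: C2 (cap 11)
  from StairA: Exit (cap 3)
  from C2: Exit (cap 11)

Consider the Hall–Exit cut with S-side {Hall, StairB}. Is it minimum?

No — its capacity is 15, but the minimum cut has capacity 14.

Given cut capacity: 4 + 11 = 15.
Augment Hall→C3→StairA→Exit: bottleneck 3, flow now 3.
Augment Hall→C3→C2→Exit: bottleneck 1, flow now 4.
Augment Hall→StairB→C2→Exit: bottleneck 10, flow now 14.
No augmenting path remains; maximum flow = 14.
In the residual graph, reachable from Hall: {Hall, C3, StairB, StairA, C2}.
Min-cut edges: StairA→Exit (3), C2→Exit (11); capacity 3 + 11 = 14.
Cut capacity 15 exceeds the max flow 14, so it is not minimum.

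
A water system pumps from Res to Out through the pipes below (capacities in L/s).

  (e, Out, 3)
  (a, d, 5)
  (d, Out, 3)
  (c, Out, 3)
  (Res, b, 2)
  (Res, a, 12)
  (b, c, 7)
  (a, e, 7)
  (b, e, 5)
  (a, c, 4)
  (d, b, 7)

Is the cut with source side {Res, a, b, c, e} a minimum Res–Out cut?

No — its capacity is 11, but the minimum cut has capacity 9.

Given cut capacity: 5 + 3 + 3 = 11.
Augment Res→a→c→Out: bottleneck 3, flow now 3.
Augment Res→a→d→Out: bottleneck 3, flow now 6.
Augment Res→a→e→Out: bottleneck 3, flow now 9.
No augmenting path remains; maximum flow = 9.
In the residual graph, reachable from Res: {Res, a, b, c, d, e}.
Min-cut edges: c→Out (3), d→Out (3), e→Out (3); capacity 3 + 3 + 3 = 9.
Cut capacity 11 exceeds the max flow 9, so it is not minimum.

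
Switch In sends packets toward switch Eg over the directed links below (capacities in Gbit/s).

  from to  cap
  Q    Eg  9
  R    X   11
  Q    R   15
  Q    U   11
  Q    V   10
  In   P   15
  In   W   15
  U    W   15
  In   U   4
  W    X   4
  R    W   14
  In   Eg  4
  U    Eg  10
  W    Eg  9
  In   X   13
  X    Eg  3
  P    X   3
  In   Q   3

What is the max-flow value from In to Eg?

23

Augment In→Eg: bottleneck 4, flow now 4.
Augment In→Q→Eg: bottleneck 3, flow now 7.
Augment In→U→Eg: bottleneck 4, flow now 11.
Augment In→W→Eg: bottleneck 9, flow now 20.
Augment In→X→Eg: bottleneck 3, flow now 23.
No augmenting path remains; maximum flow = 23.
In the residual graph, reachable from In: {In, P, W, X}.
Min-cut edges: In→Q (3), In→U (4), In→Eg (4), W→Eg (9), X→Eg (3); capacity 3 + 4 + 4 + 9 + 3 = 23.
This cut is saturated, so no flow can exceed 23.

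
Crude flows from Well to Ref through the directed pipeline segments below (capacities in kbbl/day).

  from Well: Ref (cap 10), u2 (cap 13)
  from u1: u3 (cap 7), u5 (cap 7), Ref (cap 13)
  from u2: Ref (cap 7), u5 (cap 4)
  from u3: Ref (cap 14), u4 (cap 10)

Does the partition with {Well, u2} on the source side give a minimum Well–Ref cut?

No — its capacity is 21, but the minimum cut has capacity 17.

Given cut capacity: 10 + 4 + 7 = 21.
Augment Well→Ref: bottleneck 10, flow now 10.
Augment Well→u2→Ref: bottleneck 7, flow now 17.
No augmenting path remains; maximum flow = 17.
In the residual graph, reachable from Well: {Well, u2, u5}.
Min-cut edges: Well→Ref (10), u2→Ref (7); capacity 10 + 7 = 17.
Cut capacity 21 exceeds the max flow 17, so it is not minimum.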